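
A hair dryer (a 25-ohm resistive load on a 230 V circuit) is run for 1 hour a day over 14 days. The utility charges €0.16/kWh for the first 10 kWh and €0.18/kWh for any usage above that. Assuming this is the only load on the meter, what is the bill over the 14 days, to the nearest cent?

Power = V²/R = 230²/25 = 2116 W = 2.116 kW
Runtime = 1 h/day × 14 days = 14 h
Energy = 2.116 kW × 14 h = 29.624 kWh
Tier 1 (0–10 kWh): 10 × €0.16 = €1.6
Above 10 kWh: 19.624 × €0.18 = €3.53232
Bill = €5.13

€5.13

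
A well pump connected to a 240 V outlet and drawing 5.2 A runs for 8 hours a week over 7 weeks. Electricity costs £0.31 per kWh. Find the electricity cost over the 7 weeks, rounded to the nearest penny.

Power = 5.2 A × 240 V = 1248 W = 1.248 kW
Runtime = 8 h/week × 7 weeks = 56 h
Energy = 1.248 kW × 56 h = 69.888 kWh
Cost = 69.888 kWh × £0.31/kWh = £21.67

£21.67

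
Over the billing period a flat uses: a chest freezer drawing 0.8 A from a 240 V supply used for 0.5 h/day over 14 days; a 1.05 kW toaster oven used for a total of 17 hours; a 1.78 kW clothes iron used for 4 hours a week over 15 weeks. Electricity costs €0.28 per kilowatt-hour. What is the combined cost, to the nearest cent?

chest freezer: Power = 0.8 A × 240 V = 192 W = 0.192 kW
chest freezer: Runtime = 0.5 h/day × 14 days = 7 h
chest freezer: 0.192 kW × 7 h = 1.344 kWh
toaster oven: 1.05 kW × 17 h = 17.85 kWh
clothes iron: Runtime = 4 h/week × 15 weeks = 60 h
clothes iron: 1.78 kW × 60 h = 106.8 kWh
Total energy = 125.994 kWh
Cost = 125.994 × €0.28 = €35.28

€35.28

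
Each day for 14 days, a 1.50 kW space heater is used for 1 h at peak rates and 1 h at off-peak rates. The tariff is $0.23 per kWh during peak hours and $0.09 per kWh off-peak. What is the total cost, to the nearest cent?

Peak energy = 1.5 kW × 1 h × 14 = 21 kWh
Off-peak energy = 1.5 kW × 1 h × 14 = 21 kWh
Cost = 21 × $0.23 + 21 × $0.09 = $4.83 + $1.89 = $6.72

$6.72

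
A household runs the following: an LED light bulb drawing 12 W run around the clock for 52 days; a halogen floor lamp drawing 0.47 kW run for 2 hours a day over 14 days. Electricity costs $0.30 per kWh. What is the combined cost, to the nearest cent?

$8.44

LED light bulb: Runtime = 24 h × 52 = 1248 h
LED light bulb: 0.012 kW × 1248 h = 14.976 kWh
halogen floor lamp: Runtime = 2 h/day × 14 days = 28 h
halogen floor lamp: 0.47 kW × 28 h = 13.16 kWh
Total energy = 28.136 kWh
Cost = 28.136 × $0.30 = $8.44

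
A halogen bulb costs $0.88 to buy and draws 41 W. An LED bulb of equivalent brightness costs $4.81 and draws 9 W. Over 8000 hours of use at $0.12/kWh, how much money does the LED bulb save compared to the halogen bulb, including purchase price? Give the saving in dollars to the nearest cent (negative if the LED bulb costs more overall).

halogen bulb: $0.88 + (41/1000) kW × 8000 h × $0.12 = $0.88 + $39.36 = $40.24
LED bulb: $4.81 + (9/1000) kW × 8000 h × $0.12 = $4.81 + $8.64 = $13.45
Saving = $40.24 − $13.45 = $26.79

$26.79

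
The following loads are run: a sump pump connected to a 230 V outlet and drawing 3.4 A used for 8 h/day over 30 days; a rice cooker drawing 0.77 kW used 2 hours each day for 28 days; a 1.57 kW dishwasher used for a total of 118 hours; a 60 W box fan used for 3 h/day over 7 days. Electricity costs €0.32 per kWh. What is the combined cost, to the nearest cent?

€133.54

sump pump: Power = 3.4 A × 230 V = 782 W = 0.782 kW
sump pump: Runtime = 8 h/day × 30 days = 240 h
sump pump: 0.782 kW × 240 h = 187.68 kWh
rice cooker: Runtime = 2 h/day × 28 days = 56 h
rice cooker: 0.77 kW × 56 h = 43.12 kWh
dishwasher: 1.57 kW × 118 h = 185.26 kWh
box fan: Runtime = 3 h/day × 7 days = 21 h
box fan: 0.06 kW × 21 h = 1.26 kWh
Total energy = 417.32 kWh
Cost = 417.32 × €0.32 = €133.54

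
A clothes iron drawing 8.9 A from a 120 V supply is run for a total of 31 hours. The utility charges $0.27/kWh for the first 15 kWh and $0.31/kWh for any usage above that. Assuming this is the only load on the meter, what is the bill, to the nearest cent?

Power = 8.9 A × 120 V = 1068 W = 1.068 kW
Energy = 1.068 kW × 31 h = 33.108 kWh
Tier 1 (0–15 kWh): 15 × $0.27 = $4.05
Above 15 kWh: 18.108 × $0.31 = $5.61348
Bill = $9.66

$9.66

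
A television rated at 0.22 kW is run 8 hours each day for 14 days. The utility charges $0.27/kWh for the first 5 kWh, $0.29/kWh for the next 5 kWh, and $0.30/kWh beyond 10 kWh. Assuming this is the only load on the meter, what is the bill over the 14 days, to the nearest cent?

$7.19

Runtime = 8 h/day × 14 days = 112 h
Energy = 0.22 kW × 112 h = 24.64 kWh
Tier 1 (0–5 kWh): 5 × $0.27 = $1.35
Tier 2 (5–10 kWh): 5 × $0.29 = $1.45
Above 10 kWh: 14.64 × $0.30 = $4.392
Bill = $7.19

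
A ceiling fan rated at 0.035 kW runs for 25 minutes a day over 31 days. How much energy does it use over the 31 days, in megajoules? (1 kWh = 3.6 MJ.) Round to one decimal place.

1.6 MJ

Runtime = 25 min × 31 = 775 min = 12.916666… h
Energy = 0.035 kW × 12.916666… h = 0.452083… kWh
= 0.452083… × 3.6 MJ = 1.6 MJ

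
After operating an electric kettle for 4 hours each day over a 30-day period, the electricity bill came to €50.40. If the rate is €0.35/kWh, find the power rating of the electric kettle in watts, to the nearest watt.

1200 W

Energy = €50.40 ÷ €0.35/kWh = 144 kWh
Runtime = 4 h/day × 30 days = 120 h
Power = 144 kWh ÷ 120 h = 1.2 kW = 1200 W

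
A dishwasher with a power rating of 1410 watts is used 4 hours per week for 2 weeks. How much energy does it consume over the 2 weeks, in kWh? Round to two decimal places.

Runtime = 4 h/week × 2 weeks = 8 h
Energy = 1.41 kW × 8 h = 11.28 kWh

11.28 kWh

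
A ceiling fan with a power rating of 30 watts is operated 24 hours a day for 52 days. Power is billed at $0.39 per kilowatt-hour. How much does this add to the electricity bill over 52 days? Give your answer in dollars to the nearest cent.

$14.60

Runtime = 24 h × 52 = 1248 h
Energy = 0.03 kW × 1248 h = 37.44 kWh
Cost = 37.44 kWh × $0.39/kWh = $14.60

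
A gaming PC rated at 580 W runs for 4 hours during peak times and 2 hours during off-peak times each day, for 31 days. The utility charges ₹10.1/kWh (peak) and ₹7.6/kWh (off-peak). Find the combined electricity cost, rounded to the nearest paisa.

₹999.69

Peak energy = 0.58 kW × 4 h × 31 = 71.92 kWh
Off-peak energy = 0.58 kW × 2 h × 31 = 35.96 kWh
Cost = 71.92 × ₹10.1 + 35.96 × ₹7.6 = ₹726.392 + ₹273.296 = ₹999.69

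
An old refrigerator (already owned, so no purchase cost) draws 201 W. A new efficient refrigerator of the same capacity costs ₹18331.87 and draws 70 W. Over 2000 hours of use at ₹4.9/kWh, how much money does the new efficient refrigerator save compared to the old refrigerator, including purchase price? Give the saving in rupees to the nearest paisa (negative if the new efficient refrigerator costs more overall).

old refrigerator: ₹0.00 + (201/1000) kW × 2000 h × ₹4.9 = ₹0.00 + ₹1969.8 = ₹1969.8
new efficient refrigerator: ₹18331.87 + (70/1000) kW × 2000 h × ₹4.9 = ₹18331.87 + ₹686 = ₹19017.87
Saving = ₹1969.8 − ₹19017.87 = −₹17048.07

-₹17048.07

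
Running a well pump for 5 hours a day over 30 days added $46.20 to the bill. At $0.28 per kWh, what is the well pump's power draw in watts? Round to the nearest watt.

Energy = $46.20 ÷ $0.28/kWh = 165 kWh
Runtime = 5 h/day × 30 days = 150 h
Power = 165 kWh ÷ 150 h = 1.1 kW = 1100 W

1100 W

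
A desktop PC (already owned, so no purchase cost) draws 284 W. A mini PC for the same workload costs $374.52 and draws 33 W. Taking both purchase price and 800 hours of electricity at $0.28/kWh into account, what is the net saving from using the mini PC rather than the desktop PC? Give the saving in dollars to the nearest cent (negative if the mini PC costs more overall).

desktop PC: $0.00 + (284/1000) kW × 800 h × $0.28 = $0.00 + $63.616 = $63.616
mini PC: $374.52 + (33/1000) kW × 800 h × $0.28 = $374.52 + $7.392 = $381.912
Saving = $63.616 − $381.912 = −$318.296 → -$318.30

-$318.30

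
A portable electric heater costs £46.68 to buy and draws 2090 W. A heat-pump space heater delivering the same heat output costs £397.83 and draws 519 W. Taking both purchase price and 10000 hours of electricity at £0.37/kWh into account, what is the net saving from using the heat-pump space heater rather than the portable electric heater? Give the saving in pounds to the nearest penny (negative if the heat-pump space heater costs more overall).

£5461.55

portable electric heater: £46.68 + (2090/1000) kW × 10000 h × £0.37 = £46.68 + £7733 = £7779.68
heat-pump space heater: £397.83 + (519/1000) kW × 10000 h × £0.37 = £397.83 + £1920.3 = £2318.13
Saving = £7779.68 − £2318.13 = £5461.55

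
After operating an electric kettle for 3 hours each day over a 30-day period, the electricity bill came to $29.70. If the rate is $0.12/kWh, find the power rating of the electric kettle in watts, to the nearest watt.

2750 W

Energy = $29.70 ÷ $0.12/kWh = 247.5 kWh
Runtime = 3 h/day × 30 days = 90 h
Power = 247.5 kWh ÷ 90 h = 2.75 kW = 2750 W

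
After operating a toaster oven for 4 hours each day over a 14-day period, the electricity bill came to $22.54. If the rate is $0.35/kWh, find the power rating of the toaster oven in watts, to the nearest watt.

Energy = $22.54 ÷ $0.35/kWh = 64.4 kWh
Runtime = 4 h/day × 14 days = 56 h
Power = 64.4 kWh ÷ 56 h = 1.15 kW = 1150 W

1150 W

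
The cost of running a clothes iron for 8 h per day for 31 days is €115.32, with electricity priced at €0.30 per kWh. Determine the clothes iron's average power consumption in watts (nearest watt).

1550 W

Energy = €115.32 ÷ €0.30/kWh = 384.4 kWh
Runtime = 8 h/day × 31 days = 248 h
Power = 384.4 kWh ÷ 248 h = 1.55 kW = 1550 W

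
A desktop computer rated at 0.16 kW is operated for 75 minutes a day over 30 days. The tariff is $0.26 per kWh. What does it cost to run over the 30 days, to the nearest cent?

Runtime = 75 min × 30 = 2250 min = 37.5 h
Energy = 0.16 kW × 37.5 h = 6 kWh
Cost = 6 kWh × $0.26/kWh = $1.56

$1.56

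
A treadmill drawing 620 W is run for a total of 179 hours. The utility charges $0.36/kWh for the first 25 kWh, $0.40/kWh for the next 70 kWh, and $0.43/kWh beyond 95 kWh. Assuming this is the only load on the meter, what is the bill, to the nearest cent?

$43.87

Energy = 0.62 kW × 179 h = 110.98 kWh
Tier 1 (0–25 kWh): 25 × $0.36 = $9
Tier 2 (25–95 kWh): 70 × $0.40 = $28
Above 95 kWh: 15.98 × $0.43 = $6.8714
Bill = $43.87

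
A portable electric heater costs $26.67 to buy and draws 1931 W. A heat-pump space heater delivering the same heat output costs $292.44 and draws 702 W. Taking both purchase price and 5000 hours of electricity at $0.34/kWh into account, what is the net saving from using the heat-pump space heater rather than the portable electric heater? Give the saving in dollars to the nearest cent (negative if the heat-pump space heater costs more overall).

$1823.53

portable electric heater: $26.67 + (1931/1000) kW × 5000 h × $0.34 = $26.67 + $3282.7 = $3309.37
heat-pump space heater: $292.44 + (702/1000) kW × 5000 h × $0.34 = $292.44 + $1193.4 = $1485.84
Saving = $3309.37 − $1485.84 = $1823.53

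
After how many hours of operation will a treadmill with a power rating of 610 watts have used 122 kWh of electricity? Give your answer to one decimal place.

200.0 h

Hours = 122 kWh ÷ 0.61 kW = 200.0 h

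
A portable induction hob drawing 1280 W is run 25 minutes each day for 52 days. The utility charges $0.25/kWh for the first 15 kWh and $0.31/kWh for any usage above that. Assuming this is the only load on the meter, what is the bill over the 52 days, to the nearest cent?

$7.70

Runtime = 25 min × 52 = 1300 min = 21.666666… h
Energy = 1.28 kW × 21.666666… h = 27.733333… kWh
Tier 1 (0–15 kWh): 15 × $0.25 = $3.75
Above 15 kWh: 12.733333… × $0.31 = $3.947333…
Bill = $7.70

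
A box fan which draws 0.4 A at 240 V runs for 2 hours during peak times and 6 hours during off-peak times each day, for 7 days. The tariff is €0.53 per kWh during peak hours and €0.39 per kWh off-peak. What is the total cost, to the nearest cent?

€2.28

Power = 0.4 A × 240 V = 96 W = 0.096 kW
Peak energy = 0.096 kW × 2 h × 7 = 1.344 kWh
Off-peak energy = 0.096 kW × 6 h × 7 = 4.032 kWh
Cost = 1.344 × €0.53 + 4.032 × €0.39 = €0.71232 + €1.57248 = €2.28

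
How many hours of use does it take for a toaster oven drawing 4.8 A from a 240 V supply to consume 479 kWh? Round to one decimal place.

Power = 4.8 A × 240 V = 1152 W = 1.152 kW
Hours = 479 kWh ÷ 1.152 kW = 415.8 h

415.8 h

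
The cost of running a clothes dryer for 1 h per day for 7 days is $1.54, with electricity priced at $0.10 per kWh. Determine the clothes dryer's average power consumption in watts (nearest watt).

Energy = $1.54 ÷ $0.10/kWh = 15.4 kWh
Runtime = 1 h/day × 7 days = 7 h
Power = 15.4 kWh ÷ 7 h = 2.2 kW = 2200 W

2200 W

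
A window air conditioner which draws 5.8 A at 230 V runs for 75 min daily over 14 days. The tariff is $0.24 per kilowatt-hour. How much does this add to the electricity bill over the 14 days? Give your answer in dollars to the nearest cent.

Power = 5.8 A × 230 V = 1334 W = 1.334 kW
Runtime = 75 min × 14 = 1050 min = 17.5 h
Energy = 1.334 kW × 17.5 h = 23.345 kWh
Cost = 23.345 kWh × $0.24/kWh = $5.60

$5.60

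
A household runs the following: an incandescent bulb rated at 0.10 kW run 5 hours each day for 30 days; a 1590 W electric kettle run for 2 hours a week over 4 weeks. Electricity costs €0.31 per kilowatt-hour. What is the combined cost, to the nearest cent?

incandescent bulb: Runtime = 5 h/day × 30 days = 150 h
incandescent bulb: 0.1 kW × 150 h = 15 kWh
electric kettle: Runtime = 2 h/week × 4 weeks = 8 h
electric kettle: 1.59 kW × 8 h = 12.72 kWh
Total energy = 27.72 kWh
Cost = 27.72 × €0.31 = €8.59

€8.59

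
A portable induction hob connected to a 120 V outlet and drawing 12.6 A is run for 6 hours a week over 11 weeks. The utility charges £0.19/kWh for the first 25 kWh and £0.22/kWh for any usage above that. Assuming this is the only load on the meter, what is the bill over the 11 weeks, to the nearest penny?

£21.20

Power = 12.6 A × 120 V = 1512 W = 1.512 kW
Runtime = 6 h/week × 11 weeks = 66 h
Energy = 1.512 kW × 66 h = 99.792 kWh
Tier 1 (0–25 kWh): 25 × £0.19 = £4.75
Above 25 kWh: 74.792 × £0.22 = £16.45424
Bill = £21.20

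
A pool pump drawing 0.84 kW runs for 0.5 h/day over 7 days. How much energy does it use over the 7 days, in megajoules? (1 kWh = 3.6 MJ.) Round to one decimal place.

Runtime = 0.5 h/day × 7 days = 3.5 h
Energy = 0.84 kW × 3.5 h = 2.94 kWh
= 2.94 × 3.6 MJ = 10.6 MJ

10.6 MJ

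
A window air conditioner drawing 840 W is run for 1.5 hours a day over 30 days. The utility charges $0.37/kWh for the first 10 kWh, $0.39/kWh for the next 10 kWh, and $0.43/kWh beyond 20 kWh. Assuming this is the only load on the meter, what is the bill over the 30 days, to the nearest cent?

$15.25

Runtime = 1.5 h/day × 30 days = 45 h
Energy = 0.84 kW × 45 h = 37.8 kWh
Tier 1 (0–10 kWh): 10 × $0.37 = $3.7
Tier 2 (10–20 kWh): 10 × $0.39 = $3.9
Above 20 kWh: 17.8 × $0.43 = $7.654
Bill = $15.25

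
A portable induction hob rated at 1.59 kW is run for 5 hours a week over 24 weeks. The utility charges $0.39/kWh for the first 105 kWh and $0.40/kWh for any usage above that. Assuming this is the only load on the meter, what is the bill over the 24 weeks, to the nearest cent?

Runtime = 5 h/week × 24 weeks = 120 h
Energy = 1.59 kW × 120 h = 190.8 kWh
Tier 1 (0–105 kWh): 105 × $0.39 = $40.95
Above 105 kWh: 85.8 × $0.40 = $34.32
Bill = $75.27

$75.27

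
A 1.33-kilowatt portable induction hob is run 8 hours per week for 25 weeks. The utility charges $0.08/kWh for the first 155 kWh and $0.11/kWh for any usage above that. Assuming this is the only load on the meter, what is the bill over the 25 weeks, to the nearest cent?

$24.61

Runtime = 8 h/week × 25 weeks = 200 h
Energy = 1.33 kW × 200 h = 266 kWh
Tier 1 (0–155 kWh): 155 × $0.08 = $12.4
Above 155 kWh: 111 × $0.11 = $12.21
Bill = $24.61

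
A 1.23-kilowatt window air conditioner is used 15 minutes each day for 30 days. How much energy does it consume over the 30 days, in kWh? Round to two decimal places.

Runtime = 15 min × 30 = 450 min = 7.5 h
Energy = 1.23 kW × 7.5 h = 9.225 kWh ≈ 9.23 kWh

9.23 kWh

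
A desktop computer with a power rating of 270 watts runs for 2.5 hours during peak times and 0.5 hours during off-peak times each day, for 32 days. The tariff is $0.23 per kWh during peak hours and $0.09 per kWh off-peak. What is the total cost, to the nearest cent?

Peak energy = 0.27 kW × 2.5 h × 32 = 21.6 kWh
Off-peak energy = 0.27 kW × 0.5 h × 32 = 4.32 kWh
Cost = 21.6 × $0.23 + 4.32 × $0.09 = $4.968 + $0.3888 = $5.36

$5.36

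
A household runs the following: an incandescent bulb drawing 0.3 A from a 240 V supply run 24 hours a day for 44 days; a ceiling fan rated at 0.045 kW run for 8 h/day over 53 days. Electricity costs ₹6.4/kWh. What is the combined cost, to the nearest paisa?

₹608.72

incandescent bulb: Power = 0.3 A × 240 V = 72 W = 0.072 kW
incandescent bulb: Runtime = 24 h × 44 = 1056 h
incandescent bulb: 0.072 kW × 1056 h = 76.032 kWh
ceiling fan: Runtime = 8 h/day × 53 days = 424 h
ceiling fan: 0.045 kW × 424 h = 19.08 kWh
Total energy = 95.112 kWh
Cost = 95.112 × ₹6.4 = ₹608.72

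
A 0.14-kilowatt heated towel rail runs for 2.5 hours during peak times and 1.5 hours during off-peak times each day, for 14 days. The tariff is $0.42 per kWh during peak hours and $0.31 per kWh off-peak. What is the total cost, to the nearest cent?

Peak energy = 0.14 kW × 2.5 h × 14 = 4.9 kWh
Off-peak energy = 0.14 kW × 1.5 h × 14 = 2.94 kWh
Cost = 4.9 × $0.42 + 2.94 × $0.31 = $2.058 + $0.9114 = $2.97

$2.97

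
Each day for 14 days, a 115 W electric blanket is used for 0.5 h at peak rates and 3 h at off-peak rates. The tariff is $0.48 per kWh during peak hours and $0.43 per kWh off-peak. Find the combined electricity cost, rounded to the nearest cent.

$2.46

Peak energy = 0.115 kW × 0.5 h × 14 = 0.805 kWh
Off-peak energy = 0.115 kW × 3 h × 14 = 4.83 kWh
Cost = 0.805 × $0.48 + 4.83 × $0.43 = $0.3864 + $2.0769 = $2.46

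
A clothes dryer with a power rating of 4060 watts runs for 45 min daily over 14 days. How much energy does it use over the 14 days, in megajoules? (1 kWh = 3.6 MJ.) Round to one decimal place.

153.5 MJ

Runtime = 45 min × 14 = 630 min = 10.5 h
Energy = 4.06 kW × 10.5 h = 42.63 kWh
= 42.63 × 3.6 MJ = 153.5 MJ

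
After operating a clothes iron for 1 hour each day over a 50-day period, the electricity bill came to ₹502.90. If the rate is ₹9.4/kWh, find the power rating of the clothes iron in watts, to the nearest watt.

1070 W

Energy = ₹502.90 ÷ ₹9.4/kWh = 53.5 kWh
Runtime = 1 h/day × 50 days = 50 h
Power = 53.5 kWh ÷ 50 h = 1.07 kW = 1070 W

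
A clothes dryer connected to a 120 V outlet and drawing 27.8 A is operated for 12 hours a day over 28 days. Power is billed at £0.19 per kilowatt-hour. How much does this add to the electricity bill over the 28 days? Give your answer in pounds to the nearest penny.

£212.97

Power = 27.8 A × 120 V = 3336 W = 3.336 kW
Runtime = 12 h/day × 28 days = 336 h
Energy = 3.336 kW × 336 h = 1120.896 kWh
Cost = 1120.896 kWh × £0.19/kWh = £212.97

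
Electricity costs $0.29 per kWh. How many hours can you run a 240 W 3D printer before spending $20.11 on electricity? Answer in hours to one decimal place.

288.9 h

Energy available = $20.11 ÷ $0.29/kWh = 69.3448 kWh
Hours = 69.3448 kWh ÷ 0.24 kW = 288.9 h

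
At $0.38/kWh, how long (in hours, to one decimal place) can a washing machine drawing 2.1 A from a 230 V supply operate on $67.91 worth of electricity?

Power = 2.1 A × 230 V = 483 W = 0.483 kW
Energy available = $67.91 ÷ $0.38/kWh = 178.7105 kWh
Hours = 178.7105 kWh ÷ 0.483 kW = 370.0 h

370.0 h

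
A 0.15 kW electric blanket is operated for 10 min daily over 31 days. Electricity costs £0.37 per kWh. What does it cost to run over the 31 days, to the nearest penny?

£0.29

Runtime = 10 min × 31 = 310 min = 5.166666… h
Energy = 0.15 kW × 5.166666… h = 0.775 kWh
Cost = 0.775 kWh × £0.37/kWh = £0.29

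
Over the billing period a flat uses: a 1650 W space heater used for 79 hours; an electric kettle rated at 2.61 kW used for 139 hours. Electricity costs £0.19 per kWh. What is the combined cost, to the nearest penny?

£93.70

space heater: 1.65 kW × 79 h = 130.35 kWh
electric kettle: 2.61 kW × 139 h = 362.79 kWh
Total energy = 493.14 kWh
Cost = 493.14 × £0.19 = £93.70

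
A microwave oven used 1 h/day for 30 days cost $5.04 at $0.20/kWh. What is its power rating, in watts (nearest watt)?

Energy = $5.04 ÷ $0.20/kWh = 25.2 kWh
Runtime = 1 h/day × 30 days = 30 h
Power = 25.2 kWh ÷ 30 h = 0.84 kW = 840 W

840 W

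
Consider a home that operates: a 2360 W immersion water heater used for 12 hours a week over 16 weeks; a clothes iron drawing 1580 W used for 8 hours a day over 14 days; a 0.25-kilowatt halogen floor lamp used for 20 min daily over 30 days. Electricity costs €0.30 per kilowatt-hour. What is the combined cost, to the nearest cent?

immersion water heater: Runtime = 12 h/week × 16 weeks = 192 h
immersion water heater: 2.36 kW × 192 h = 453.12 kWh
clothes iron: Runtime = 8 h/day × 14 days = 112 h
clothes iron: 1.58 kW × 112 h = 176.96 kWh
halogen floor lamp: Runtime = 20 min × 30 = 600 min = 10 h
halogen floor lamp: 0.25 kW × 10 h = 2.5 kWh
Total energy = 632.58 kWh
Cost = 632.58 × €0.30 = €189.77

€189.77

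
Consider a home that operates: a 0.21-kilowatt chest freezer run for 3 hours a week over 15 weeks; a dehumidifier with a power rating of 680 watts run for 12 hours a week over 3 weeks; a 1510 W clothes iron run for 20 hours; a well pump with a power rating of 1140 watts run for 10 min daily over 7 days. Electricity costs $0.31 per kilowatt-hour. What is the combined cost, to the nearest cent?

$20.29

chest freezer: Runtime = 3 h/week × 15 weeks = 45 h
chest freezer: 0.21 kW × 45 h = 9.45 kWh
dehumidifier: Runtime = 12 h/week × 3 weeks = 36 h
dehumidifier: 0.68 kW × 36 h = 24.48 kWh
clothes iron: 1.51 kW × 20 h = 30.2 kWh
well pump: Runtime = 10 min × 7 = 70 min = 1.166666… h
well pump: 1.14 kW × 1.166666… h = 1.33 kWh
Total energy = 65.46 kWh
Cost = 65.46 × $0.31 = $20.29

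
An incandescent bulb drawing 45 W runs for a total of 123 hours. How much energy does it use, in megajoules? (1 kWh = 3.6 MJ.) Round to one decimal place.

19.9 MJ

Energy = 0.045 kW × 123 h = 5.535 kWh
= 5.535 × 3.6 MJ = 19.9 MJ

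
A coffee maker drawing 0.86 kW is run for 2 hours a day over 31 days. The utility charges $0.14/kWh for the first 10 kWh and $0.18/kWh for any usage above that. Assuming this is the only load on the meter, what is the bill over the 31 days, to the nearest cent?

Runtime = 2 h/day × 31 days = 62 h
Energy = 0.86 kW × 62 h = 53.32 kWh
Tier 1 (0–10 kWh): 10 × $0.14 = $1.4
Above 10 kWh: 43.32 × $0.18 = $7.7976
Bill = $9.20

$9.20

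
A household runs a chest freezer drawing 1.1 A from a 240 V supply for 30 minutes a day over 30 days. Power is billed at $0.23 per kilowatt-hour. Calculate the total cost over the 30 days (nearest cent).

Power = 1.1 A × 240 V = 264 W = 0.264 kW
Runtime = 30 min × 30 = 900 min = 15 h
Energy = 0.264 kW × 15 h = 3.96 kWh
Cost = 3.96 kWh × $0.23/kWh = $0.91

$0.91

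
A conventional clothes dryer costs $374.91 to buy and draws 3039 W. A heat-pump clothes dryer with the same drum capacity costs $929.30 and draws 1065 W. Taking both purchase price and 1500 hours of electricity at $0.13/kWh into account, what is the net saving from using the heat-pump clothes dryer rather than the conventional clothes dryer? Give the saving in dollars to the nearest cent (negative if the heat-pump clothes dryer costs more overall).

conventional clothes dryer: $374.91 + (3039/1000) kW × 1500 h × $0.13 = $374.91 + $592.605 = $967.515
heat-pump clothes dryer: $929.30 + (1065/1000) kW × 1500 h × $0.13 = $929.30 + $207.675 = $1136.975
Saving = $967.515 − $1136.975 = −$169.46

-$169.46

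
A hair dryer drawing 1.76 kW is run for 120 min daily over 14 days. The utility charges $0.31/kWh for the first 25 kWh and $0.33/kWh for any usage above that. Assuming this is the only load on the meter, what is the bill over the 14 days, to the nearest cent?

Runtime = 120 min × 14 = 1680 min = 28 h
Energy = 1.76 kW × 28 h = 49.28 kWh
Tier 1 (0–25 kWh): 25 × $0.31 = $7.75
Above 25 kWh: 24.28 × $0.33 = $8.0124
Bill = $15.76

$15.76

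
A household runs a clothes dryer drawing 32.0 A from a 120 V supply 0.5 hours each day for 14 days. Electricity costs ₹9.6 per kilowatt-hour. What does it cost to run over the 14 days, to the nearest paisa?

Power = 32.0 A × 120 V = 3840 W = 3.84 kW
Runtime = 0.5 h/day × 14 days = 7 h
Energy = 3.84 kW × 7 h = 26.88 kWh
Cost = 26.88 kWh × ₹9.6/kWh = ₹258.05

₹258.05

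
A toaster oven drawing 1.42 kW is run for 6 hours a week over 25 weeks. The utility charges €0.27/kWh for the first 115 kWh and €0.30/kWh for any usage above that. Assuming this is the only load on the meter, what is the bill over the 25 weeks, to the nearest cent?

Runtime = 6 h/week × 25 weeks = 150 h
Energy = 1.42 kW × 150 h = 213 kWh
Tier 1 (0–115 kWh): 115 × €0.27 = €31.05
Above 115 kWh: 98 × €0.30 = €29.4
Bill = €60.45

€60.45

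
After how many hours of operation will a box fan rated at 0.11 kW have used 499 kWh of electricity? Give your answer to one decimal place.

Hours = 499 kWh ÷ 0.11 kW = 4536.4 h

4536.4 h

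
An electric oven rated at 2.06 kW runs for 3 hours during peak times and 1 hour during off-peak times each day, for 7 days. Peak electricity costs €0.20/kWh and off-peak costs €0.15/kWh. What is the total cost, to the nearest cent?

Peak energy = 2.06 kW × 3 h × 7 = 43.26 kWh
Off-peak energy = 2.06 kW × 1 h × 7 = 14.42 kWh
Cost = 43.26 × €0.20 + 14.42 × €0.15 = €8.652 + €2.163 = €10.82

€10.82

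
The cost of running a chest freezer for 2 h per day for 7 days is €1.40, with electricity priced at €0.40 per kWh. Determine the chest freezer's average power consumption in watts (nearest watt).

Energy = €1.40 ÷ €0.40/kWh = 3.5 kWh
Runtime = 2 h/day × 7 days = 14 h
Power = 3.5 kWh ÷ 14 h = 0.25 kW = 250 W

250 W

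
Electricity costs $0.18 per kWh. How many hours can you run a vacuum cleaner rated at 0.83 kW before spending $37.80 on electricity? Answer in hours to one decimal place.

Energy available = $37.80 ÷ $0.18/kWh = 210 kWh
Hours = 210 kWh ÷ 0.83 kW = 253.0 h

253.0 h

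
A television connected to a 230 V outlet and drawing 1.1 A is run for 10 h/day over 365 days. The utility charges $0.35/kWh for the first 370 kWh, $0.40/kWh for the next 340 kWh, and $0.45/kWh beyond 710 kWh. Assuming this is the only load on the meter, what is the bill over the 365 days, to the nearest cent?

$361.55

Power = 1.1 A × 230 V = 253 W = 0.253 kW
Runtime = 10 h/day × 365 days = 3650 h
Energy = 0.253 kW × 3650 h = 923.45 kWh
Tier 1 (0–370 kWh): 370 × $0.35 = $129.5
Tier 2 (370–710 kWh): 340 × $0.40 = $136
Above 710 kWh: 213.45 × $0.45 = $96.0525
Bill = $361.55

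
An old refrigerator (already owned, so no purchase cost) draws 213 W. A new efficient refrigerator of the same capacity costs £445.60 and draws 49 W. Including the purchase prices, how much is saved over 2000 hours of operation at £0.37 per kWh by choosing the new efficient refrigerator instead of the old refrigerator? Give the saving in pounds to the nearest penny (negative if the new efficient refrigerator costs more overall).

-£324.24

old refrigerator: £0.00 + (213/1000) kW × 2000 h × £0.37 = £0.00 + £157.62 = £157.62
new efficient refrigerator: £445.60 + (49/1000) kW × 2000 h × £0.37 = £445.60 + £36.26 = £481.86
Saving = £157.62 − £481.86 = −£324.24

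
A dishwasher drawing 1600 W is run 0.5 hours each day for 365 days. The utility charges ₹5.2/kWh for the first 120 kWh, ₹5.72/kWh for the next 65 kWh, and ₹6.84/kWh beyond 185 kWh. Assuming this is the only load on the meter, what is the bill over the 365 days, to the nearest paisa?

Runtime = 0.5 h/day × 365 days = 182.5 h
Energy = 1.6 kW × 182.5 h = 292 kWh
Tier 1 (0–120 kWh): 120 × ₹5.2 = ₹624
Tier 2 (120–185 kWh): 65 × ₹5.72 = ₹371.8
Above 185 kWh: 107 × ₹6.84 = ₹731.88
Bill = ₹1727.68

₹1727.68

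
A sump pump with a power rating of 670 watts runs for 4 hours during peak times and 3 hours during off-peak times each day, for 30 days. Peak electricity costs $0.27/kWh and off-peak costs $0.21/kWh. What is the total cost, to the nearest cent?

Peak energy = 0.67 kW × 4 h × 30 = 80.4 kWh
Off-peak energy = 0.67 kW × 3 h × 30 = 60.3 kWh
Cost = 80.4 × $0.27 + 60.3 × $0.21 = $21.708 + $12.663 = $34.37

$34.37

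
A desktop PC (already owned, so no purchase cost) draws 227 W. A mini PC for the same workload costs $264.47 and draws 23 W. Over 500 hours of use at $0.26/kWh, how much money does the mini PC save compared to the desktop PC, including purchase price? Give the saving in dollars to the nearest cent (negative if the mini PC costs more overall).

-$237.95

desktop PC: $0.00 + (227/1000) kW × 500 h × $0.26 = $0.00 + $29.51 = $29.51
mini PC: $264.47 + (23/1000) kW × 500 h × $0.26 = $264.47 + $2.99 = $267.46
Saving = $29.51 − $267.46 = −$237.95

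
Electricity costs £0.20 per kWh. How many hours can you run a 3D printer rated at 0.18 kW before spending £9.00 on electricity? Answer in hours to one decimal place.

Energy available = £9.00 ÷ £0.20/kWh = 45 kWh
Hours = 45 kWh ÷ 0.18 kW = 250.0 h

250.0 h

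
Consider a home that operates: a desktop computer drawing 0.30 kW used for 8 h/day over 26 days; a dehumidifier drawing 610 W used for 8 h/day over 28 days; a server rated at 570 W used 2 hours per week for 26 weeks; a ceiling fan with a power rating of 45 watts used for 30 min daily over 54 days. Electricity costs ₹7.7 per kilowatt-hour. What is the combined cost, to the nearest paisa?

desktop computer: Runtime = 8 h/day × 26 days = 208 h
desktop computer: 0.3 kW × 208 h = 62.4 kWh
dehumidifier: Runtime = 8 h/day × 28 days = 224 h
dehumidifier: 0.61 kW × 224 h = 136.64 kWh
server: Runtime = 2 h/week × 26 weeks = 52 h
server: 0.57 kW × 52 h = 29.64 kWh
ceiling fan: Runtime = 30 min × 54 = 1620 min = 27 h
ceiling fan: 0.045 kW × 27 h = 1.215 kWh
Total energy = 229.895 kWh
Cost = 229.895 × ₹7.7 = ₹1770.19

₹1770.19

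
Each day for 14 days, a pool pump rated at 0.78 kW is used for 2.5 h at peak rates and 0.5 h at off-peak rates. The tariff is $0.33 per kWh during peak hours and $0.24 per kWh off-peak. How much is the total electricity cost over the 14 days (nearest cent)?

Peak energy = 0.78 kW × 2.5 h × 14 = 27.3 kWh
Off-peak energy = 0.78 kW × 0.5 h × 14 = 5.46 kWh
Cost = 27.3 × $0.33 + 5.46 × $0.24 = $9.009 + $1.3104 = $10.32

$10.32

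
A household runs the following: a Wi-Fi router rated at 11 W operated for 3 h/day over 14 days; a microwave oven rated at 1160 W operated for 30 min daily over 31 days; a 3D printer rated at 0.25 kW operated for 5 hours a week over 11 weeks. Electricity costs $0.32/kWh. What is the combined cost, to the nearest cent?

$10.30

Wi-Fi router: Runtime = 3 h/day × 14 days = 42 h
Wi-Fi router: 0.011 kW × 42 h = 0.462 kWh
microwave oven: Runtime = 30 min × 31 = 930 min = 15.5 h
microwave oven: 1.16 kW × 15.5 h = 17.98 kWh
3D printer: Runtime = 5 h/week × 11 weeks = 55 h
3D printer: 0.25 kW × 55 h = 13.75 kWh
Total energy = 32.192 kWh
Cost = 32.192 × $0.32 = $10.30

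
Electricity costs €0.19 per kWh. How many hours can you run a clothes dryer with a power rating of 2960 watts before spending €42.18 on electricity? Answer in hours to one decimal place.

Energy available = €42.18 ÷ €0.19/kWh = 222 kWh
Hours = 222 kWh ÷ 2.96 kW = 75.0 h

75.0 h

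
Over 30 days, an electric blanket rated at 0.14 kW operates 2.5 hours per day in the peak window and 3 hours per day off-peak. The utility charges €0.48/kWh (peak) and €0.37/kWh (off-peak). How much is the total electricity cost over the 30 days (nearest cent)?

Peak energy = 0.14 kW × 2.5 h × 30 = 10.5 kWh
Off-peak energy = 0.14 kW × 3 h × 30 = 12.6 kWh
Cost = 10.5 × €0.48 + 12.6 × €0.37 = €5.04 + €4.662 = €9.70

€9.70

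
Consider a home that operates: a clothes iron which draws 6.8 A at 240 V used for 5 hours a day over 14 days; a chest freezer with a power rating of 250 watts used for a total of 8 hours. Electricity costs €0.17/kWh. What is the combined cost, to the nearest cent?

clothes iron: Power = 6.8 A × 240 V = 1632 W = 1.632 kW
clothes iron: Runtime = 5 h/day × 14 days = 70 h
clothes iron: 1.632 kW × 70 h = 114.24 kWh
chest freezer: 0.25 kW × 8 h = 2 kWh
Total energy = 116.24 kWh
Cost = 116.24 × €0.17 = €19.76

€19.76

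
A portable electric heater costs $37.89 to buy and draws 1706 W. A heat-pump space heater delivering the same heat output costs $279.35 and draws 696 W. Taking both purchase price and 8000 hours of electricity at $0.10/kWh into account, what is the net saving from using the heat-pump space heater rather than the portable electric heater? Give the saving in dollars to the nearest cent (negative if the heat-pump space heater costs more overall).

$566.54

portable electric heater: $37.89 + (1706/1000) kW × 8000 h × $0.10 = $37.89 + $1364.8 = $1402.69
heat-pump space heater: $279.35 + (696/1000) kW × 8000 h × $0.10 = $279.35 + $556.8 = $836.15
Saving = $1402.69 − $836.15 = $566.54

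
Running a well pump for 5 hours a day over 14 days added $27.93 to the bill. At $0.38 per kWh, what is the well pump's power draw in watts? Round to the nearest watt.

1050 W

Energy = $27.93 ÷ $0.38/kWh = 73.5 kWh
Runtime = 5 h/day × 14 days = 70 h
Power = 73.5 kWh ÷ 70 h = 1.05 kW = 1050 W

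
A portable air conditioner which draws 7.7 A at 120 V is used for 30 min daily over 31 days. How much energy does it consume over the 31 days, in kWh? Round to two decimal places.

Power = 7.7 A × 120 V = 924 W = 0.924 kW
Runtime = 30 min × 31 = 930 min = 15.5 h
Energy = 0.924 kW × 15.5 h = 14.322 kWh ≈ 14.32 kWh

14.32 kWh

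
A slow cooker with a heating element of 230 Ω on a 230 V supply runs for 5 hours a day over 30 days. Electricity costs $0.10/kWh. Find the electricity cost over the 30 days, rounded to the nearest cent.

$3.45

Power = V²/R = 230²/230 = 230 W = 0.23 kW
Runtime = 5 h/day × 30 days = 150 h
Energy = 0.23 kW × 150 h = 34.5 kWh
Cost = 34.5 kWh × $0.10/kWh = $3.45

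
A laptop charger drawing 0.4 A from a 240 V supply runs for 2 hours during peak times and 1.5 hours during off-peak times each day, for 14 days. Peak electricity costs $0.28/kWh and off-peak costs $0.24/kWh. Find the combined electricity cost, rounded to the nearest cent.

$1.24

Power = 0.4 A × 240 V = 96 W = 0.096 kW
Peak energy = 0.096 kW × 2 h × 14 = 2.688 kWh
Off-peak energy = 0.096 kW × 1.5 h × 14 = 2.016 kWh
Cost = 2.688 × $0.28 + 2.016 × $0.24 = $0.75264 + $0.48384 = $1.24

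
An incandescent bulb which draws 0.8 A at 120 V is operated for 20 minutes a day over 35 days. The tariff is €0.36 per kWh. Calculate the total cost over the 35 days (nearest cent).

Power = 0.8 A × 120 V = 96 W = 0.096 kW
Runtime = 20 min × 35 = 700 min = 11.666666… h
Energy = 0.096 kW × 11.666666… h = 1.12 kWh
Cost = 1.12 kWh × €0.36/kWh = €0.40

€0.40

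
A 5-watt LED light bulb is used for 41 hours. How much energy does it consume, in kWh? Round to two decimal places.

Energy = 0.005 kW × 41 h = 0.205 kWh ≈ 0.21 kWh

0.21 kWh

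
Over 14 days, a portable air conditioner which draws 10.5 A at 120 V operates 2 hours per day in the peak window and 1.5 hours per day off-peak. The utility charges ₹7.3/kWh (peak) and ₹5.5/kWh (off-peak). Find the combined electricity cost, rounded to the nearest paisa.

₹403.07

Power = 10.5 A × 120 V = 1260 W = 1.26 kW
Peak energy = 1.26 kW × 2 h × 14 = 35.28 kWh
Off-peak energy = 1.26 kW × 1.5 h × 14 = 26.46 kWh
Cost = 35.28 × ₹7.3 + 26.46 × ₹5.5 = ₹257.544 + ₹145.53 = ₹403.07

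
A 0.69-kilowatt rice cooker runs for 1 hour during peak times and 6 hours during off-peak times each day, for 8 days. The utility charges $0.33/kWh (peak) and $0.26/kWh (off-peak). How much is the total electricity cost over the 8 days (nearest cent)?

Peak energy = 0.69 kW × 1 h × 8 = 5.52 kWh
Off-peak energy = 0.69 kW × 6 h × 8 = 33.12 kWh
Cost = 5.52 × $0.33 + 33.12 × $0.26 = $1.8216 + $8.6112 = $10.43

$10.43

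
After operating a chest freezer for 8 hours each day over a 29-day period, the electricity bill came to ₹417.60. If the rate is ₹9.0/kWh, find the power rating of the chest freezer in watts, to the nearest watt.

200 W

Energy = ₹417.60 ÷ ₹9.0/kWh = 46.4 kWh
Runtime = 8 h/day × 29 days = 232 h
Power = 46.4 kWh ÷ 232 h = 0.2 kW = 200 W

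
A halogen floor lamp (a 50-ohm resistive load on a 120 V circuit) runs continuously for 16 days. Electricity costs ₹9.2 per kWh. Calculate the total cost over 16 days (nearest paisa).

₹1017.45

Power = V²/R = 120²/50 = 288 W = 0.288 kW
Runtime = 24 h × 16 = 384 h
Energy = 0.288 kW × 384 h = 110.592 kWh
Cost = 110.592 kWh × ₹9.2/kWh = ₹1017.45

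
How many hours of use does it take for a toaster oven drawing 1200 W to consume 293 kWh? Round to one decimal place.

Hours = 293 kWh ÷ 1.2 kW = 244.2 h

244.2 h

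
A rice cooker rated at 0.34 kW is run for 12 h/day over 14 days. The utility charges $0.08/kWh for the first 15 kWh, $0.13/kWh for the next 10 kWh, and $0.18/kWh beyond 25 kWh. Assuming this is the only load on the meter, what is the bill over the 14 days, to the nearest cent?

$8.28

Runtime = 12 h/day × 14 days = 168 h
Energy = 0.34 kW × 168 h = 57.12 kWh
Tier 1 (0–15 kWh): 15 × $0.08 = $1.2
Tier 2 (15–25 kWh): 10 × $0.13 = $1.3
Above 25 kWh: 32.12 × $0.18 = $5.7816
Bill = $8.28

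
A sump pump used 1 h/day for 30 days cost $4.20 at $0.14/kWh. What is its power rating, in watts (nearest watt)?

Energy = $4.20 ÷ $0.14/kWh = 30 kWh
Runtime = 1 h/day × 30 days = 30 h
Power = 30 kWh ÷ 30 h = 1 kW = 1000 W

1000 W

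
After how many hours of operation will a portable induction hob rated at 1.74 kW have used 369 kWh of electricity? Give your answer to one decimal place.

212.1 h

Hours = 369 kWh ÷ 1.74 kW = 212.1 h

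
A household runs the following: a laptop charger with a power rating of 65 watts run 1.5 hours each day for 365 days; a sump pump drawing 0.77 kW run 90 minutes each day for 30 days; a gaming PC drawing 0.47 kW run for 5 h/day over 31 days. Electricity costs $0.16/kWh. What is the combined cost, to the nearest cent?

laptop charger: Runtime = 1.5 h/day × 365 days = 547.5 h
laptop charger: 0.065 kW × 547.5 h = 35.5875 kWh
sump pump: Runtime = 90 min × 30 = 2700 min = 45 h
sump pump: 0.77 kW × 45 h = 34.65 kWh
gaming PC: Runtime = 5 h/day × 31 days = 155 h
gaming PC: 0.47 kW × 155 h = 72.85 kWh
Total energy = 143.0875 kWh
Cost = 143.0875 × $0.16 = $22.89

$22.89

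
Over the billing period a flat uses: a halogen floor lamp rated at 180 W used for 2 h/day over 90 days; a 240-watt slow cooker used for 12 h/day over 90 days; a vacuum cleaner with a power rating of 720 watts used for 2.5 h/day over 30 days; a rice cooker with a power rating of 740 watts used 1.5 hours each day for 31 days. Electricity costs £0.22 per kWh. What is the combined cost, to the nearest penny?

£83.60

halogen floor lamp: Runtime = 2 h/day × 90 days = 180 h
halogen floor lamp: 0.18 kW × 180 h = 32.4 kWh
slow cooker: Runtime = 12 h/day × 90 days = 1080 h
slow cooker: 0.24 kW × 1080 h = 259.2 kWh
vacuum cleaner: Runtime = 2.5 h/day × 30 days = 75 h
vacuum cleaner: 0.72 kW × 75 h = 54 kWh
rice cooker: Runtime = 1.5 h/day × 31 days = 46.5 h
rice cooker: 0.74 kW × 46.5 h = 34.41 kWh
Total energy = 380.01 kWh
Cost = 380.01 × £0.22 = £83.60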